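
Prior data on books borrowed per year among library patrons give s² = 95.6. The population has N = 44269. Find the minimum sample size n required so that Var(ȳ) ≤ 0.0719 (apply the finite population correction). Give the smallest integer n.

Without fpc, n₀ = s²/D = 95.6/0.0719 = 1329.6245.
With fpc, (1 − n/N)·s²/n ≤ D requires n ≥ n₀/(1 + n₀/N) = 1329.6245/(1 + 1329.6245/44269) = 1290.8536.
Rounding up, n = 1291.

1291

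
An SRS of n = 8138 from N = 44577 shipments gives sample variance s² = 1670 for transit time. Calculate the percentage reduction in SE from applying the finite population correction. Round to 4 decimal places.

9.5876

f = n/N = 8138/44577 = 0.18256051.
SE_no-fpc = √(s²/n) = 0.45300124; SE_fpc = √((1−f)s²/n) = 0.40956911.
Ratio = √(1−f) = 0.90412360. Reduction = 100·(1 − 0.90412360) = 9.5876%.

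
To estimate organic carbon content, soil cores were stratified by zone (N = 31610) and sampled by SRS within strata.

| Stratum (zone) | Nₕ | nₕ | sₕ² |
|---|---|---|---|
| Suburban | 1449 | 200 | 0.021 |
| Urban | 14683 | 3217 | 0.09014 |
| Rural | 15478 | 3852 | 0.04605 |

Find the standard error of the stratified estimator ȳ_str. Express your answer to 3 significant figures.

Var(ȳ_str) = Σₕ Wₕ²(1 − fₕ)sₕ²/nₕ with Wₕ = Nₕ/N, N = 31610.
Suburban: Wₕ = 0.04583992; term = 0.04583992²·(1 − 0.13802622)·0.021/200 = 1.9018275 × 10^-7.
Urban: Wₕ = 0.46450490; term = 0.46450490²·(1 − 0.21909691)·0.09014/3217 = 4.7211113 × 10^-6.
Rural: Wₕ = 0.48965517; term = 0.48965517²·(1 − 0.24886936)·0.04605/3852 = 2.1529777 × 10^-6.
Sum = 7.0642718 × 10^-6.
SE = √(7.0642718 × 10^-6) = 0.00266.

0.00266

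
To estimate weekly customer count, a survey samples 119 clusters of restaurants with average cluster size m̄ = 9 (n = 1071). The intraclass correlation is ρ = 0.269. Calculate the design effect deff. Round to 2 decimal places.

deff = 1 + (9 − 1)·0.269 = 1 + 2.152 = 3.152.

3.15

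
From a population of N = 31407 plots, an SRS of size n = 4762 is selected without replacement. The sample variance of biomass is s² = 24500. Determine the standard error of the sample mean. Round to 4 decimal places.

2.0892

Under SRS without replacement, Var(ȳ) = (1 − f)·s²/n with f = n/N = 4762/31407 = 0.15162225.
Var(ȳ) = (1 − 0.15162225)·24500/4762 = 0.84837775·5.1448971 = 4.3648162.
SE(ȳ) = √(4.3648162) = 2.0892.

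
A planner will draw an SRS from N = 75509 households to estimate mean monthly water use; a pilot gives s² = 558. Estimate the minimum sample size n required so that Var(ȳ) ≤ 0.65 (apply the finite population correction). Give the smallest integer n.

Without fpc, n₀ = s²/D = 558/0.65 = 858.4615.
With fpc, (1 − n/N)·s²/n ≤ D requires n ≥ n₀/(1 + n₀/N) = 858.4615/(1 + 858.4615/75509) = 848.8114.
Rounding up, n = 849.

849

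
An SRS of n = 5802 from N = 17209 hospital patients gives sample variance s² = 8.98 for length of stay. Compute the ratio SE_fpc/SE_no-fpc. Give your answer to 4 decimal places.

0.8142

f = n/N = 5802/17209 = 0.33714917.
SE_no-fpc = √(s²/n) = 0.039341354; SE_fpc = √((1−f)s²/n) = 0.03203002.
Ratio = √(1−f) = 0.81415652.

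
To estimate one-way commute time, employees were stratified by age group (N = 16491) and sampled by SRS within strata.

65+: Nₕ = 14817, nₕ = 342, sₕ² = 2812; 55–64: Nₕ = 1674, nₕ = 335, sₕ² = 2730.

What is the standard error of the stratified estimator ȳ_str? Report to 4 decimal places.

2.5596

Var(ȳ_str) = Σₕ Wₕ²(1 − fₕ)sₕ²/nₕ with Wₕ = Nₕ/N, N = 16491.
65+: Wₕ = 0.89849009; term = 0.89849009²·(1 − 0.02308160)·2812/342 = 6.484464.
55–64: Wₕ = 0.10150991; term = 0.10150991²·(1 − 0.20011947)·2730/335 = 0.067167609.
Sum = 6.5516316.
SE = √(6.5516316) = 2.5596.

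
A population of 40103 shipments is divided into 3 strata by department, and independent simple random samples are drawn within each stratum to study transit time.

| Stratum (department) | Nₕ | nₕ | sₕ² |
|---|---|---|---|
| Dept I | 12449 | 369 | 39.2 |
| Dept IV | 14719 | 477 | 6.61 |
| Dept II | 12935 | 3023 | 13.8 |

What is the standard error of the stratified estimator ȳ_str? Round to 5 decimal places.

0.11002

Var(ȳ_str) = Σₕ Wₕ²(1 − fₕ)sₕ²/nₕ with Wₕ = Nₕ/N, N = 40103.
Dept I: Wₕ = 0.31042565; term = 0.31042565²·(1 − 0.02964094)·39.2/369 = 0.0099336162.
Dept IV: Wₕ = 0.36702990; term = 0.36702990²·(1 − 0.03240709)·6.61/477 = 0.0018062533.
Dept II: Wₕ = 0.32254445; term = 0.32254445²·(1 − 0.23370700)·13.8/3023 = 3.6392756 × 10^-4.
Sum = 0.012103797.
SE = √(0.012103797) = 0.11002.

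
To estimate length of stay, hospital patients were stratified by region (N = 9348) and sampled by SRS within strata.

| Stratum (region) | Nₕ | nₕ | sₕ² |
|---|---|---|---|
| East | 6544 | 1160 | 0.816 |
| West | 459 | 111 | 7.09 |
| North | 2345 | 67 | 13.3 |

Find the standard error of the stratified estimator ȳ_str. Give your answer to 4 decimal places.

Var(ȳ_str) = Σₕ Wₕ²(1 − fₕ)sₕ²/nₕ with Wₕ = Nₕ/N, N = 9348.
East: Wₕ = 0.70004279; term = 0.70004279²·(1 − 0.17726161)·0.816/1160 = 2.8362408 × 10^-4.
West: Wₕ = 0.04910141; term = 0.04910141²·(1 − 0.24183007)·7.09/111 = 1.1675562 × 10^-4.
North: Wₕ = 0.25085580; term = 0.25085580²·(1 − 0.02857143)·13.3/67 = 0.012134894.
Sum = 0.012535274.
SE = √(0.012535274) = 0.1120.

0.1120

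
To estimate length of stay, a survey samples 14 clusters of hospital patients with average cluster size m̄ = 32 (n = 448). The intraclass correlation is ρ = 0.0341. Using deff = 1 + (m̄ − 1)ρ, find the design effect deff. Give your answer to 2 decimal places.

2.06

deff = 1 + (32 − 1)·0.0341 = 1 + 1.0571 = 2.0571.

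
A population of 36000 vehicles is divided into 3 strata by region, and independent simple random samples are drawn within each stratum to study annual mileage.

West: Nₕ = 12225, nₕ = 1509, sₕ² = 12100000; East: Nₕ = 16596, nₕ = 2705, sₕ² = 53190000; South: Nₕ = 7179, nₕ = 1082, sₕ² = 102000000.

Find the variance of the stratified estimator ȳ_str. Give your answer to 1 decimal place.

7492.2

Var(ȳ_str) = Σₕ Wₕ²(1 − fₕ)sₕ²/nₕ with Wₕ = Nₕ/N, N = 36000.
West: Wₕ = 0.33958333; term = 0.33958333²·(1 − 0.12343558)·12100000/1509 = 810.53673.
East: Wₕ = 0.46100000; term = 0.46100000²·(1 − 0.16299108)·53190000/2705 = 3497.7975.
South: Wₕ = 0.19941667; term = 0.19941667²·(1 − 0.15071737)·102000000/1082 = 3183.8167.
Sum = 7492.1509.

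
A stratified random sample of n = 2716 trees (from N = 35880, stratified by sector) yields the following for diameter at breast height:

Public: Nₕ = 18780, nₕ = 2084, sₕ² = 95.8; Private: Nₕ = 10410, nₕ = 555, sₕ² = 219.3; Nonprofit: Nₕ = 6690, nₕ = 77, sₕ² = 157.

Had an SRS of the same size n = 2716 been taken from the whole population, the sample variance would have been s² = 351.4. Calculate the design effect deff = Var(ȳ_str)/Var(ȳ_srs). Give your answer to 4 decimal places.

0.9429

Var(ȳ_str) = Σ Wₕ²(1−fₕ)sₕ²/nₕ with Wₕ = Nₕ/35880:
  Public: (18780/35880)²·(1−2084/18780)·95.8/2084 = 0.011196208
  Private: (10410/35880)²·(1−555/10410)·219.3/555 = 0.031488222
  Nonprofit: (6690/35880)²·(1−77/6690)·157/77 = 0.070069448
  → Var(ȳ_str) = 0.11275388.
Var(ȳ_srs) = (1 − 2716/35880)·351.4/2716 = 0.11958769.
deff = 0.11275388 / 0.11958769 = 0.9429.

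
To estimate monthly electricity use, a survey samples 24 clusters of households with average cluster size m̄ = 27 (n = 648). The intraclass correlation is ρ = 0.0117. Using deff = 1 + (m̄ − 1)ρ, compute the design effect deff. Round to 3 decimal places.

1.304

deff = 1 + (27 − 1)·0.0117 = 1 + 0.3042 = 1.3042.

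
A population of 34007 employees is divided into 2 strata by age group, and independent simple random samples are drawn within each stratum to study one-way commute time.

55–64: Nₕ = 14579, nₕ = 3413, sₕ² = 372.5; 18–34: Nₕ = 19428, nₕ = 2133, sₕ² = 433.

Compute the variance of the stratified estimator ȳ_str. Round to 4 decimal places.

Var(ȳ_str) = Σₕ Wₕ²(1 − fₕ)sₕ²/nₕ with Wₕ = Nₕ/N, N = 34007.
55–64: Wₕ = 0.42870585; term = 0.42870585²·(1 − 0.23410385)·372.5/3413 = 0.015363095.
18–34: Wₕ = 0.57129415; term = 0.57129415²·(1 − 0.10978999)·433/2133 = 0.058980583.
Sum = 0.074343678.

0.0743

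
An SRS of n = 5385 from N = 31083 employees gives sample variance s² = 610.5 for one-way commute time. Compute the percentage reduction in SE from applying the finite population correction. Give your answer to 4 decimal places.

9.0740

f = n/N = 5385/31083 = 0.17324583.
SE_no-fpc = √(s²/n) = 0.33670532; SE_fpc = √((1−f)s²/n) = 0.30615276.
Ratio = √(1−f) = 0.90926023. Reduction = 100·(1 − 0.90926023) = 9.0740%.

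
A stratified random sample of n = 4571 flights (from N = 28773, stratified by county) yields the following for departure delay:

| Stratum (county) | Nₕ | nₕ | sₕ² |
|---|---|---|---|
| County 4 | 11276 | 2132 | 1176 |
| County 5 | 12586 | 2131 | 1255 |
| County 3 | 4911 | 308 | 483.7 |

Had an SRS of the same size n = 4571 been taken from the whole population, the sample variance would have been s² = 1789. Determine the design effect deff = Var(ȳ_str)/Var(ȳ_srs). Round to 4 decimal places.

0.6233

Var(ȳ_str) = Σ Wₕ²(1−fₕ)sₕ²/nₕ with Wₕ = Nₕ/28773:
  County 4: (11276/28773)²·(1−2132/11276)·1176/2132 = 0.068697529
  County 5: (12586/28773)²·(1−2131/12586)·1255/2131 = 0.093605582
  County 3: (4911/28773)²·(1−308/4911)·483.7/308 = 0.042881107
  → Var(ȳ_str) = 0.20518422.
Var(ȳ_srs) = (1 − 4571/28773)·1789/4571 = 0.3292041.
deff = 0.20518422 / 0.3292041 = 0.6233.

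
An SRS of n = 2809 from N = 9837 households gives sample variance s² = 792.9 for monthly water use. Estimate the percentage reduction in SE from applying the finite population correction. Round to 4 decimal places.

f = n/N = 2809/9837 = 0.28555454.
SE_no-fpc = √(s²/n) = 0.53129208; SE_fpc = √((1−f)s²/n) = 0.44907397.
Ratio = √(1−f) = 0.84524876. Reduction = 100·(1 − 0.84524876) = 15.4751%.

15.4751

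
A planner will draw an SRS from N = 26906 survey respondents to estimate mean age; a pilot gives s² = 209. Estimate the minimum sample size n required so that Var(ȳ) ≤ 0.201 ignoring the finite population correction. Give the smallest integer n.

Without fpc, n₀ = s²/D = 209/0.201 = 1039.8010.
Rounding up, n = 1040.

1040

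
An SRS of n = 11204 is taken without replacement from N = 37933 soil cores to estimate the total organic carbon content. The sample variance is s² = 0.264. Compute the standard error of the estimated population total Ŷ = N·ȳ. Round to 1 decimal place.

Var(Ŷ) = N²·Var(ȳ) = N²·(1 − n/N)·s²/n.
f = 11204/37933 = 0.29536288; Var(ȳ) = 0.70463712·0.264/11204 = 1.6603374 × 10^-5.
Var(Ŷ) = 37933² · (1.6603374 × 10^-5) = 23890.802.
SE(Ŷ) = √(23890.802) = 154.6.

154.6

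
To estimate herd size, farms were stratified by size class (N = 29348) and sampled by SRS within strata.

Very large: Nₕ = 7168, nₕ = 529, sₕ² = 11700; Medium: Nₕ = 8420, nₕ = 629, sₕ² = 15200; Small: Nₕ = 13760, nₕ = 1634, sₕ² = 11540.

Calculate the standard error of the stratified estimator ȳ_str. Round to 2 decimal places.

Var(ȳ_str) = Σₕ Wₕ²(1 − fₕ)sₕ²/nₕ with Wₕ = Nₕ/N, N = 29348.
Very large: Wₕ = 0.24424152; term = 0.24424152²·(1 − 0.07380022)·11700/529 = 1.2220074.
Medium: Wₕ = 0.28690200; term = 0.28690200²·(1 − 0.07470309)·15200/629 = 1.8405229.
Small: Wₕ = 0.46885648; term = 0.46885648²·(1 − 0.11875000)·11540/1634 = 1.3681469.
Sum = 4.4306772.
SE = √(4.4306772) = 2.10.

2.10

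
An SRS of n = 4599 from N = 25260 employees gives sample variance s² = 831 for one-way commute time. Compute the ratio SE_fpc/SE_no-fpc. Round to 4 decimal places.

0.9044

f = n/N = 4599/25260 = 0.18206651.
SE_no-fpc = √(s²/n) = 0.42507817; SE_fpc = √((1−f)s²/n) = 0.38443932.
Ratio = √(1−f) = 0.90439676.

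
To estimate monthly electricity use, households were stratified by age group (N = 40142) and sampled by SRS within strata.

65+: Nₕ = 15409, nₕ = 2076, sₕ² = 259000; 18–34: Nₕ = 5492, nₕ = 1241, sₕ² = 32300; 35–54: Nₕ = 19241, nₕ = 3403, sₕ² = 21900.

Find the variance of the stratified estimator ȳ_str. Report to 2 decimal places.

Var(ȳ_str) = Σₕ Wₕ²(1 − fₕ)sₕ²/nₕ with Wₕ = Nₕ/N, N = 40142.
65+: Wₕ = 0.38386229; term = 0.38386229²·(1 − 0.13472646)·259000/2076 = 15.906577.
18–34: Wₕ = 0.13681431; term = 0.13681431²·(1 − 0.22596504)·32300/1241 = 0.37709811.
35–54: Wₕ = 0.47932340; term = 0.47932340²·(1 − 0.17686191)·21900/3403 = 1.2170604.
Sum = 17.500736.

17.50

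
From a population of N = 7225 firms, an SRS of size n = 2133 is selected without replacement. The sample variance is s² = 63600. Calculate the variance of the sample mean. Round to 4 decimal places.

Under SRS without replacement, Var(ȳ) = (1 − f)·s²/n with f = n/N = 2133/7225 = 0.29522491.
Var(ȳ) = (1 − 0.29522491)·63600/2133 = 0.70477509·29.817159 = 21.014391.

21.0144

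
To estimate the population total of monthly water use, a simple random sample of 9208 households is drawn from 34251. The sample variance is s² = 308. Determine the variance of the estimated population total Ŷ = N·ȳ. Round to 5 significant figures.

2.8691 × 10^7

Var(Ŷ) = N²·Var(ȳ) = N²·(1 − n/N)·s²/n.
f = 9208/34251 = 0.26883887; Var(ȳ) = 0.73116113·308/9208 = 0.024456736.
Var(Ŷ) = 34251² · 0.024456736 = 2.8690955 × 10^7.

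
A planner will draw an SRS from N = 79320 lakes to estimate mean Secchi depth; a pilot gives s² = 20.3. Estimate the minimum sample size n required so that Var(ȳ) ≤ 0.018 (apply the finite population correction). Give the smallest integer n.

Without fpc, n₀ = s²/D = 20.3/0.018 = 1127.7778.
With fpc, (1 − n/N)·s²/n ≤ D requires n ≥ n₀/(1 + n₀/N) = 1127.7778/(1 + 1127.7778/79320) = 1111.9678.
Rounding up, n = 1112.

1112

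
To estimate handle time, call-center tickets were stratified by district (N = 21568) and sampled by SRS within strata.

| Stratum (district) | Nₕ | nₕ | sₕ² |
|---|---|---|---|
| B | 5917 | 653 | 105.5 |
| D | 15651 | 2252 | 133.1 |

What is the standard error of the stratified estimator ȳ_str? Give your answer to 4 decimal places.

0.1936

Var(ȳ_str) = Σₕ Wₕ²(1 − fₕ)sₕ²/nₕ with Wₕ = Nₕ/N, N = 21568.
B: Wₕ = 0.27434162; term = 0.27434162²·(1 − 0.11035998)·105.5/653 = 0.010817751.
D: Wₕ = 0.72565838; term = 0.72565838²·(1 − 0.14388857)·133.1/2252 = 0.026644305.
Sum = 0.037462056.
SE = √(0.037462056) = 0.1936.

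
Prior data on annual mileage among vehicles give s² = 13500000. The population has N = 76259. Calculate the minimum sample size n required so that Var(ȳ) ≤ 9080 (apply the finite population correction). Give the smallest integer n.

1459

Without fpc, n₀ = s²/D = 13500000/9080 = 1486.7841.
With fpc, (1 − n/N)·s²/n ≤ D requires n ≥ n₀/(1 + n₀/N) = 1486.7841/(1 + 1486.7841/76259) = 1458.3513.
Rounding up, n = 1459.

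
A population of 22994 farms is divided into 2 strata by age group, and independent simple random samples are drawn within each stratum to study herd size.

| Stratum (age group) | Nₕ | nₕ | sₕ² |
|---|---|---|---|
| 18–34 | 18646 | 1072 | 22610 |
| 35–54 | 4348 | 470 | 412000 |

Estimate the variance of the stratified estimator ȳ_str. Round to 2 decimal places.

41.03

Var(ȳ_str) = Σₕ Wₕ²(1 − fₕ)sₕ²/nₕ with Wₕ = Nₕ/N, N = 22994.
18–34: Wₕ = 0.81090719; term = 0.81090719²·(1 − 0.05749222)·22610/1072 = 13.071729.
35–54: Wₕ = 0.18909281; term = 0.18909281²·(1 − 0.10809568)·412000/470 = 27.955524.
Sum = 41.027253.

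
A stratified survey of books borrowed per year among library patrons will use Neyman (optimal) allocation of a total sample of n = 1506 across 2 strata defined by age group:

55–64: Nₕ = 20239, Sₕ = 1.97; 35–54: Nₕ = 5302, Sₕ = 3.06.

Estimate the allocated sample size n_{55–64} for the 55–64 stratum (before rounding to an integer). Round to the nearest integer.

Neyman allocation: nₕ = n·NₕSₕ / Σⱼ NⱼSⱼ.
Σ NⱼSⱼ = 20239·1.97 + 5302·3.06 = 56094.95.
n_{55–64} = 1506·20239·1.97 / 56094.95 = 1070.

1070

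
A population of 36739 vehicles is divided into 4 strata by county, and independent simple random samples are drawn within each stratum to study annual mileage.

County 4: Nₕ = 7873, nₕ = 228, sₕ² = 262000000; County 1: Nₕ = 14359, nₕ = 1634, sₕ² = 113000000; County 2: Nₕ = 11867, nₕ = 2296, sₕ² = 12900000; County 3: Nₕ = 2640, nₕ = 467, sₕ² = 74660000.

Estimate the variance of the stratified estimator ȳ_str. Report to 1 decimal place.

Var(ȳ_str) = Σₕ Wₕ²(1 − fₕ)sₕ²/nₕ with Wₕ = Nₕ/N, N = 36739.
County 4: Wₕ = 0.21429544; term = 0.21429544²·(1 − 0.02895974)·262000000/228 = 51242.407.
County 1: Wₕ = 0.39083807; term = 0.39083807²·(1 − 0.11379623)·113000000/1634 = 9361.6784.
County 2: Wₕ = 0.32300825; term = 0.32300825²·(1 − 0.19347771)·12900000/2296 = 472.78253.
County 3: Wₕ = 0.07185824; term = 0.07185824²·(1 − 0.17689394)·74660000/467 = 679.48535.
Sum = 61756.353.

61756.4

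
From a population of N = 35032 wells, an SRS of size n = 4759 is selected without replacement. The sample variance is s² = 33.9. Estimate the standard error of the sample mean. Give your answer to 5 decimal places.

Under SRS without replacement, Var(ȳ) = (1 − f)·s²/n with f = n/N = 4759/35032 = 0.13584723.
Var(ȳ) = (1 − 0.13584723)·33.9/4759 = 0.86415277·0.0071233452 = 0.0061556586.
SE(ȳ) = √(0.0061556586) = 0.07846.

0.07846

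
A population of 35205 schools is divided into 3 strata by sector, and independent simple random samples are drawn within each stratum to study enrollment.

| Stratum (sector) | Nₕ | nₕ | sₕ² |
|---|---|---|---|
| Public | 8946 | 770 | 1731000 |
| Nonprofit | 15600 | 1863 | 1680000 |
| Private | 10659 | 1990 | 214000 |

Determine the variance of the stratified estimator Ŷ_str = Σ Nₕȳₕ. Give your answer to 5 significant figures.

3.6761 × 10^11

Var(Ŷ_str) = Σₕ Nₕ²(1 − fₕ)sₕ²/nₕ.
Public: 8946²·(1 − 770/8946)·1731000/770 = 1.6442813 × 10^11.
Nonprofit: 15600²·(1 − 1863/15600)·1680000/1863 = 1.9324707 × 10^11.
Private: 10659²·(1 − 1990/10659)·214000/1990 = 9.9367912 × 10^9.
Sum = 3.6761199 × 10^11.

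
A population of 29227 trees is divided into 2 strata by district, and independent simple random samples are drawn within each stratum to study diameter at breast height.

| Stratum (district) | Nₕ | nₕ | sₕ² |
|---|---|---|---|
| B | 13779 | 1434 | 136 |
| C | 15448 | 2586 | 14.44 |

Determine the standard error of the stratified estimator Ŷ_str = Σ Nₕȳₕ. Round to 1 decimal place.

Var(Ŷ_str) = Σₕ Nₕ²(1 − fₕ)sₕ²/nₕ.
B: 13779²·(1 − 1434/13779)·136/1434 = 1.6132384 × 10^7.
C: 15448²·(1 − 2586/15448)·14.44/2586 = 1.1094799 × 10^6.
Sum = 1.7241864 × 10^7.
SE = √(1.7241864 × 10^7) = 4152.3.

4152.3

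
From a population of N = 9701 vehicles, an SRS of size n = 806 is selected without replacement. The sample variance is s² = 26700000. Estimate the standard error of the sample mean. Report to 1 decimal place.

174.3

Under SRS without replacement, Var(ȳ) = (1 − f)·s²/n with f = n/N = 806/9701 = 0.08308422.
Var(ȳ) = (1 − 0.08308422)·26700000/806 = 0.91691578·33126.551 = 30374.257.
SE(ȳ) = √(30374.257) = 174.3.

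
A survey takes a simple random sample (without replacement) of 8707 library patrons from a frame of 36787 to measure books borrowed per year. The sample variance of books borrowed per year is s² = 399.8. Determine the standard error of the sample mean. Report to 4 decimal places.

Under SRS without replacement, Var(ȳ) = (1 − f)·s²/n with f = n/N = 8707/36787 = 0.23668687.
Var(ȳ) = (1 − 0.23668687)·399.8/8707 = 0.76331313·0.045917078 = 0.035049109.
SE(ȳ) = √(0.035049109) = 0.1872.

0.1872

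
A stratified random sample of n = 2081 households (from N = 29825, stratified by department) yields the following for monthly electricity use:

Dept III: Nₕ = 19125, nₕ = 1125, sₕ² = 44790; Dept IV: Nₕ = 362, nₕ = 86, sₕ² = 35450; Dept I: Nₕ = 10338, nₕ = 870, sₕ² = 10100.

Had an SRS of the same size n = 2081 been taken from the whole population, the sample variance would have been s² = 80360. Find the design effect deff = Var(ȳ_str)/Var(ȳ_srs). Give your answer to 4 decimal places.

Var(ȳ_str) = Σ Wₕ²(1−fₕ)sₕ²/nₕ with Wₕ = Nₕ/29825:
  Dept III: (19125/29825)²·(1−1125/19125)·44790/1125 = 15.407834
  Dept IV: (362/29825)²·(1−86/362)·35450/86 = 0.046299312
  Dept I: (10338/29825)²·(1−870/10338)·10100/870 = 1.2774267
  → Var(ȳ_str) = 16.73156.
Var(ȳ_srs) = (1 − 2081/29825)·80360/2081 = 35.921666.
deff = 16.73156 / 35.921666 = 0.4658.

0.4658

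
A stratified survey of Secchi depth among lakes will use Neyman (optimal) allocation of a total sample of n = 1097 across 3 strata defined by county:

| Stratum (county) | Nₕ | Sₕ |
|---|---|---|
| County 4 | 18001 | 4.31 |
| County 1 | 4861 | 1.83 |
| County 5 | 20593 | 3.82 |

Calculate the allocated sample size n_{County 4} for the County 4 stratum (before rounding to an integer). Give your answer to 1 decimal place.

515.4

Neyman allocation: nₕ = n·NₕSₕ / Σⱼ NⱼSⱼ.
Σ NⱼSⱼ = 18001·4.31 + 4861·1.83 + 20593·3.82 = 165145.2.
n_{County 4} = 1097·18001·4.31 / 165145.2 = 515.4.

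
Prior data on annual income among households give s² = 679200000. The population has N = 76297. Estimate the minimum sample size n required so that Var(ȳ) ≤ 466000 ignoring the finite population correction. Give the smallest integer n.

1458

Without fpc, n₀ = s²/D = 679200000/466000 = 1457.5107.
Rounding up, n = 1458.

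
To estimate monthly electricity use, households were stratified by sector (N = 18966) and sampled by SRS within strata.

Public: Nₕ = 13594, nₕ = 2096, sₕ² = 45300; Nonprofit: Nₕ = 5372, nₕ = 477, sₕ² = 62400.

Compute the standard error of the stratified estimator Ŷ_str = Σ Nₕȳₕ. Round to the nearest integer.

82572

Var(Ŷ_str) = Σₕ Nₕ²(1 − fₕ)sₕ²/nₕ.
Public: 13594²·(1 − 2096/13594)·45300/2096 = 3.3781311 × 10^9.
Nonprofit: 5372²·(1 − 477/5372)·62400/477 = 3.439972 × 10^9.
Sum = 6.8181031 × 10^9.
SE = √(6.8181031 × 10^9) = 82572.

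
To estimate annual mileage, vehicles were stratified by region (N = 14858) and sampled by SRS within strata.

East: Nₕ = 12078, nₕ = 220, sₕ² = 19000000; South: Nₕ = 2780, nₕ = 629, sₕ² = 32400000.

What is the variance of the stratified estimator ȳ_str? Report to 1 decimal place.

57424.8

Var(ȳ_str) = Σₕ Wₕ²(1 − fₕ)sₕ²/nₕ with Wₕ = Nₕ/N, N = 14858.
East: Wₕ = 0.81289541; term = 0.81289541²·(1 − 0.01821494)·19000000/220 = 56029.492.
South: Wₕ = 0.18710459; term = 0.18710459²·(1 − 0.22625899)·32400000/629 = 1395.2719.
Sum = 57424.764.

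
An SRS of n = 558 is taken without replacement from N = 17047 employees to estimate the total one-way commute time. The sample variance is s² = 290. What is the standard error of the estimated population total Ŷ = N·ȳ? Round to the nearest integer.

Var(Ŷ) = N²·Var(ȳ) = N²·(1 − n/N)·s²/n.
f = 558/17047 = 0.03273303; Var(ȳ) = 0.96726697·290/558 = 0.50270147.
Var(Ŷ) = 17047² · 0.50270147 = 1.4608515 × 10^8.
SE(Ŷ) = √(1.4608515 × 10^8) = 12087.

12087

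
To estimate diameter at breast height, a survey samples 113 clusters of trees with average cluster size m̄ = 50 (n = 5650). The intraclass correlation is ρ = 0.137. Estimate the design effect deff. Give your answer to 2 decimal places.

deff = 1 + (50 − 1)·0.137 = 1 + 6.713 = 7.713.

7.71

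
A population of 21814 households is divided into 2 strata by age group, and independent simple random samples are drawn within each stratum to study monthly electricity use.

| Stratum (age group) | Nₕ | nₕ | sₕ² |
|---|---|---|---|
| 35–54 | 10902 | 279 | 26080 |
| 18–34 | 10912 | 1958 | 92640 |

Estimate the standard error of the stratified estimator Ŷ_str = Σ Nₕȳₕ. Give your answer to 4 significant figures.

Var(Ŷ_str) = Σₕ Nₕ²(1 − fₕ)sₕ²/nₕ.
35–54: 10902²·(1 − 279/10902)·26080/279 = 1.0825719 × 10^10.
18–34: 10912²·(1 − 1958/10912)·92640/1958 = 4.6228234 × 10^9.
Sum = 1.5448542 × 10^10.
SE = √(1.5448542 × 10^10) = 124300.

124300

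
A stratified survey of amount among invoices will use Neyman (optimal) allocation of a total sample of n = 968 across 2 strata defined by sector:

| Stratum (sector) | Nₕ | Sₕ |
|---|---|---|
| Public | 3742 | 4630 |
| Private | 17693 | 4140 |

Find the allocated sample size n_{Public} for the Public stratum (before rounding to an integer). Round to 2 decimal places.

Neyman allocation: nₕ = n·NₕSₕ / Σⱼ NⱼSⱼ.
Σ NⱼSⱼ = 3742·4630 + 17693·4140 = 9.057448 × 10^7.
n_{Public} = 968·3742·4630 / (9.057448 × 10^7) = 185.16.

185.16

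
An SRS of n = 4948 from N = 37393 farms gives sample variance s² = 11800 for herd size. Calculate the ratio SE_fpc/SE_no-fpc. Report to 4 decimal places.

0.9315

f = n/N = 4948/37393 = 0.13232423.
SE_no-fpc = √(s²/n) = 1.5442804; SE_fpc = √((1−f)s²/n) = 1.4384835.
Ratio = √(1−f) = 0.93149115.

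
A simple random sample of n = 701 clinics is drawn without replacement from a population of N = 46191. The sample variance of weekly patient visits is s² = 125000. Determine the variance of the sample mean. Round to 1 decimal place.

175.6

Under SRS without replacement, Var(ȳ) = (1 − f)·s²/n with f = n/N = 701/46191 = 0.01517612.
Var(ȳ) = (1 − 0.01517612)·125000/701 = 0.98482388·178.31669 = 175.61054.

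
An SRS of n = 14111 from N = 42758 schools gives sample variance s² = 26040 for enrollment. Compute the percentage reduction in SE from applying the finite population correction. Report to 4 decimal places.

18.1477

f = n/N = 14111/42758 = 0.33002011.
SE_no-fpc = √(s²/n) = 1.3584435; SE_fpc = √((1−f)s²/n) = 1.1119173.
Ratio = √(1−f) = 0.81852299. Reduction = 100·(1 − 0.81852299) = 18.1477%.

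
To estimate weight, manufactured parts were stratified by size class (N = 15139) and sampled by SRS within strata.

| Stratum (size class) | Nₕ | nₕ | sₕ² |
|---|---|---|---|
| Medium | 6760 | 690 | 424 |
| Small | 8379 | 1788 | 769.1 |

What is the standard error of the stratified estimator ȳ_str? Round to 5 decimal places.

Var(ȳ_str) = Σₕ Wₕ²(1 − fₕ)sₕ²/nₕ with Wₕ = Nₕ/N, N = 15139.
Medium: Wₕ = 0.44652883; term = 0.44652883²·(1 − 0.10207101)·424/690 = 0.11001649.
Small: Wₕ = 0.55347117; term = 0.55347117²·(1 − 0.21339062)·769.1/1788 = 0.10364883.
Sum = 0.21366532.
SE = √(0.21366532) = 0.46224.

0.46224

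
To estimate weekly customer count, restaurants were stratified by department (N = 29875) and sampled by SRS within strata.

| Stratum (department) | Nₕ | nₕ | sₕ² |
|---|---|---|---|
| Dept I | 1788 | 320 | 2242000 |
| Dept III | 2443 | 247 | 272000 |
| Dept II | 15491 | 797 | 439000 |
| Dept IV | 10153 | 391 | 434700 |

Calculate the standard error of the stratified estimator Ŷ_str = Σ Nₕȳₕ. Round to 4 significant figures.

509800

Var(Ŷ_str) = Σₕ Nₕ²(1 − fₕ)sₕ²/nₕ.
Dept I: 1788²·(1 − 320/1788)·2242000/320 = 1.8389893 × 10^10.
Dept III: 2443²·(1 − 247/2443)·272000/247 = 5.9078268 × 10^9.
Dept II: 15491²·(1 − 797/15491)·439000/797 = 1.2537926 × 10^11.
Dept IV: 10153²·(1 − 391/10153)·434700/391 = 1.1019099 × 10^11.
Sum = 2.5986797 × 10^11.
SE = √(2.5986797 × 10^11) = 509800.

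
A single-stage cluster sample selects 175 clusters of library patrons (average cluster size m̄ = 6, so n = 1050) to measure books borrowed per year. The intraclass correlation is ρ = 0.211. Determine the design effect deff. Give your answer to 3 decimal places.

deff = 1 + (6 − 1)·0.211 = 1 + 1.055 = 2.055.

2.055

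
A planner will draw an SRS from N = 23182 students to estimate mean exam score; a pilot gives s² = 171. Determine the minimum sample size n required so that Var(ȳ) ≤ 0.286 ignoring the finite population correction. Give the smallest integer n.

598

Without fpc, n₀ = s²/D = 171/0.286 = 597.9021.
Rounding up, n = 598.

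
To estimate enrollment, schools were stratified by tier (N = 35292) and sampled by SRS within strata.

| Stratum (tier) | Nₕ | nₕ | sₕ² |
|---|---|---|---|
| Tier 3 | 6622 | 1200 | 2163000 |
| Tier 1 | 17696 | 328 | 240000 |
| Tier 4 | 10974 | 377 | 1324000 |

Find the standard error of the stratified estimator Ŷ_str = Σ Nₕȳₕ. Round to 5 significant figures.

835470

Var(Ŷ_str) = Σₕ Nₕ²(1 − fₕ)sₕ²/nₕ.
Tier 3: 6622²·(1 − 1200/6622)·2163000/1200 = 6.4717832 × 10^10.
Tier 1: 17696²·(1 − 328/17696)·240000/328 = 2.2488595 × 10^11.
Tier 4: 10974²·(1 − 377/10974)·1324000/377 = 4.0840827 × 10^11.
Sum = 6.9801205 × 10^11.
SE = √(6.9801205 × 10^11) = 835470.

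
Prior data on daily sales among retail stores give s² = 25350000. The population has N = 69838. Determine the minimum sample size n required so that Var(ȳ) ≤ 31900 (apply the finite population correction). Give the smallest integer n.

786

Without fpc, n₀ = s²/D = 25350000/31900 = 794.6708.
With fpc, (1 − n/N)·s²/n ≤ D requires n ≥ n₀/(1 + n₀/N) = 794.6708/(1 + 794.6708/69838) = 785.7302.
Rounding up, n = 786.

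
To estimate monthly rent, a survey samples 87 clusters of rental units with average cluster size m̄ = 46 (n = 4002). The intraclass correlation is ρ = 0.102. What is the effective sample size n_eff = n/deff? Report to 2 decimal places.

715.92

deff = 1 + (46 − 1)·0.102 = 1 + 4.59 = 5.59.
n_eff = 4002 / 5.59 = 715.92.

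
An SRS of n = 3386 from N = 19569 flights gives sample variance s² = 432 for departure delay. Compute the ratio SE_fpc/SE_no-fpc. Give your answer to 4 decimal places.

0.9094

f = n/N = 3386/19569 = 0.17302877.
SE_no-fpc = √(s²/n) = 0.35718926; SE_fpc = √((1−f)s²/n) = 0.32482062.
Ratio = √(1−f) = 0.90937959.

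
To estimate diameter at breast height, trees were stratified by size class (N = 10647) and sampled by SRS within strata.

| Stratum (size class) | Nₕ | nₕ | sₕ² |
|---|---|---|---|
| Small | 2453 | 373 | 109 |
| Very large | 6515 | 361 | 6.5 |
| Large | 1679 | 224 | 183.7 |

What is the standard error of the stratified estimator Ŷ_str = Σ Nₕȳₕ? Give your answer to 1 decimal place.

2053.4

Var(Ŷ_str) = Σₕ Nₕ²(1 − fₕ)sₕ²/nₕ.
Small: 2453²·(1 − 373/2453)·109/373 = 1.4910031 × 10^6.
Very large: 6515²·(1 − 361/6515)·6.5/361 = 721901.7.
Large: 1679²·(1 − 224/1679)·183.7/224 = 2.003433 × 10^6.
Sum = 4.2163378 × 10^6.
SE = √(4.2163378 × 10^6) = 2053.4.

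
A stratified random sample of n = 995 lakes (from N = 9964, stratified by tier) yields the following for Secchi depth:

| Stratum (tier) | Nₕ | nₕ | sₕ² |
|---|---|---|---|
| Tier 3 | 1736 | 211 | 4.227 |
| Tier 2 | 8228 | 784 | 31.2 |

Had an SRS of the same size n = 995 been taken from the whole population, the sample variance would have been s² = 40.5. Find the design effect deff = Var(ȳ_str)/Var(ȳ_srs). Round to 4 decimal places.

Var(ȳ_str) = Σ Wₕ²(1−fₕ)sₕ²/nₕ with Wₕ = Nₕ/9964:
  Tier 3: (1736/9964)²·(1−211/1736)·4.227/211 = 5.3419758 × 10^-4
  Tier 2: (8228/9964)²·(1−784/8228)·31.2/784 = 0.024551144
  → Var(ȳ_str) = 0.025085342.
Var(ȳ_srs) = (1 − 995/9964)·40.5/995 = 0.036638885.
deff = 0.025085342 / 0.036638885 = 0.6847.

0.6847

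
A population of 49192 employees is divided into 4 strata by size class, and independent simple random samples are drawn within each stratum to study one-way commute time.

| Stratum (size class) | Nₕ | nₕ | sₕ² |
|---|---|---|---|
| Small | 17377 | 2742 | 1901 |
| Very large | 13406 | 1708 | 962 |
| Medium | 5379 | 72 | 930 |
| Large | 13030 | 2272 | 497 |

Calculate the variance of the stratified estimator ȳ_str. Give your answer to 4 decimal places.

Var(ȳ_str) = Σₕ Wₕ²(1 − fₕ)sₕ²/nₕ with Wₕ = Nₕ/N, N = 49192.
Small: Wₕ = 0.35324850; term = 0.35324850²·(1 − 0.15779479)·1901/2742 = 0.072860682.
Very large: Wₕ = 0.27252399; term = 0.27252399²·(1 − 0.12740564)·962/1708 = 0.036501363.
Medium: Wₕ = 0.10934705; term = 0.10934705²·(1 − 0.01338539)·930/72 = 0.15237444.
Large: Wₕ = 0.26488047; term = 0.26488047²·(1 − 0.17436685)·497/2272 = 0.012671705.
Sum = 0.27440819.

0.2744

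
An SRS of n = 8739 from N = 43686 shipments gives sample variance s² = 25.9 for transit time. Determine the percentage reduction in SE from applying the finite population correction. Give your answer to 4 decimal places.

10.5596

f = n/N = 8739/43686 = 0.20004120.
SE_no-fpc = √(s²/n) = 0.054440112; SE_fpc = √((1−f)s²/n) = 0.048691463.
Ratio = √(1−f) = 0.89440416. Reduction = 100·(1 − 0.89440416) = 10.5596%.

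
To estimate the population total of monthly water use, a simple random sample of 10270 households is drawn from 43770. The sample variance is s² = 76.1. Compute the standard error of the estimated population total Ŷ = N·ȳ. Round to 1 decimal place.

Var(Ŷ) = N²·Var(ȳ) = N²·(1 − n/N)·s²/n.
f = 10270/43770 = 0.23463560; Var(ȳ) = 0.76536440·76.1/10270 = 0.0056712981.
Var(Ŷ) = 43770² · 0.0056712981 = 1.0865146 × 10^7.
SE(Ŷ) = √(1.0865146 × 10^7) = 3296.2.

3296.2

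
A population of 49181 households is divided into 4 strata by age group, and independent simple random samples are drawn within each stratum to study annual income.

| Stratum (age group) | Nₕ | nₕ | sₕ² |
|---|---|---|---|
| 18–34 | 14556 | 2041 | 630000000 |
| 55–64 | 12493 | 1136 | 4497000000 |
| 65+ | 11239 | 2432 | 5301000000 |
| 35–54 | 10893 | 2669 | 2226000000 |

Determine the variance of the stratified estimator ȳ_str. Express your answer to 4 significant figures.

Var(ȳ_str) = Σₕ Wₕ²(1 − fₕ)sₕ²/nₕ with Wₕ = Nₕ/N, N = 49181.
18–34: Wₕ = 0.29596796; term = 0.29596796²·(1 − 0.14021709)·630000000/2041 = 23247.472.
55–64: Wₕ = 0.25402086; term = 0.25402086²·(1 − 0.09093092)·4497000000/1136 = 232209.62.
65+: Wₕ = 0.22852321; term = 0.22852321²·(1 − 0.21638936)·5301000000/2432 = 89198.015.
35–54: Wₕ = 0.22148797; term = 0.22148797²·(1 − 0.24501974)·2226000000/2669 = 30889.614.
Sum = 375544.72.

375500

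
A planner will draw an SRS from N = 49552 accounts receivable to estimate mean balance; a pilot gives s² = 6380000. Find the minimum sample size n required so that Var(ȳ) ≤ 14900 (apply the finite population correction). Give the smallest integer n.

Without fpc, n₀ = s²/D = 6380000/14900 = 428.1879.
With fpc, (1 − n/N)·s²/n ≤ D requires n ≥ n₀/(1 + n₀/N) = 428.1879/(1 + 428.1879/49552) = 424.5195.
Rounding up, n = 425.

425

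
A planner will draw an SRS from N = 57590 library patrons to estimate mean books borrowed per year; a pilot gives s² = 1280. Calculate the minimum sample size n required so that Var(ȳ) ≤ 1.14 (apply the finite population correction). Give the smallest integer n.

Without fpc, n₀ = s²/D = 1280/1.14 = 1122.8070.
With fpc, (1 − n/N)·s²/n ≤ D requires n ≥ n₀/(1 + n₀/N) = 1122.8070/(1 + 1122.8070/57590) = 1101.3348.
Rounding up, n = 1102.

1102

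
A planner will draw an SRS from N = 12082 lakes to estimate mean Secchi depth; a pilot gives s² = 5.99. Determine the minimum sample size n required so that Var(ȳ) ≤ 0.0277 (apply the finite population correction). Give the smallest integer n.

Without fpc, n₀ = s²/D = 5.99/0.0277 = 216.2455.
With fpc, (1 − n/N)·s²/n ≤ D requires n ≥ n₀/(1 + n₀/N) = 216.2455/(1 + 216.2455/12082) = 212.4432.
Rounding up, n = 213.

213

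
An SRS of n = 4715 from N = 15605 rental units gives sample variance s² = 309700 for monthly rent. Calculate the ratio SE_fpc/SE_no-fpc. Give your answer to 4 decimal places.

f = n/N = 4715/15605 = 0.30214675.
SE_no-fpc = √(s²/n) = 8.1045658; SE_fpc = √((1−f)s²/n) = 6.7703607.
Ratio = √(1−f) = 0.83537611.

0.8354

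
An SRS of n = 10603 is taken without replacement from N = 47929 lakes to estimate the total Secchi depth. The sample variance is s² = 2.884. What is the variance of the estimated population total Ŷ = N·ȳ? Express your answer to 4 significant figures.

486600

Var(Ŷ) = N²·Var(ȳ) = N²·(1 − n/N)·s²/n.
f = 10603/47929 = 0.22122306; Var(ȳ) = 0.77877694·2.884/10603 = 2.1182615 × 10^-4.
Var(Ŷ) = 47929² · (2.1182615 × 10^-4) = 486604.71.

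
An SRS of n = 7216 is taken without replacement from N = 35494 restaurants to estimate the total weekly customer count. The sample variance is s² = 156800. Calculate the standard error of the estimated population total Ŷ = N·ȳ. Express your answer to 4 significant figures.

147700

Var(Ŷ) = N²·Var(ȳ) = N²·(1 − n/N)·s²/n.
f = 7216/35494 = 0.20330197; Var(ȳ) = 0.79669803·156800/7216 = 17.311842.
Var(Ŷ) = 35494² · 17.311842 = 2.1809875 × 10^10.
SE(Ŷ) = √(2.1809875 × 10^10) = 147700.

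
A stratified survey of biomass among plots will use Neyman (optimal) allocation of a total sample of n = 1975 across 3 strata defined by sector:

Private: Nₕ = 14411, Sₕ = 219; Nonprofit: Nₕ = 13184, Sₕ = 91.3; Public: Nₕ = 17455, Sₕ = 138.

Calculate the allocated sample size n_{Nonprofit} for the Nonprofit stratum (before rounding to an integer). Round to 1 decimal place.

351.2

Neyman allocation: nₕ = n·NₕSₕ / Σⱼ NⱼSⱼ.
Σ NⱼSⱼ = 14411·219 + 13184·91.3 + 17455·138 = 6.7684982 × 10^6.
n_{Nonprofit} = 1975·13184·91.3 / (6.7684982 × 10^6) = 351.2.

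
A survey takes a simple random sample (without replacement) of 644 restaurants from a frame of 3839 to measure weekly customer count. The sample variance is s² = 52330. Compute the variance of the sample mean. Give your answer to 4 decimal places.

Under SRS without replacement, Var(ȳ) = (1 − f)·s²/n with f = n/N = 644/3839 = 0.16775202.
Var(ȳ) = (1 − 0.16775202)·52330/644 = 0.83224798·81.257764 = 67.62661.

67.6266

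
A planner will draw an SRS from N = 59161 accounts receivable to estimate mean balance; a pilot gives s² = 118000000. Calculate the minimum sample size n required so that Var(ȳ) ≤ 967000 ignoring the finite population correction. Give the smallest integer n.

Without fpc, n₀ = s²/D = 118000000/967000 = 122.0269.
Rounding up, n = 123.

123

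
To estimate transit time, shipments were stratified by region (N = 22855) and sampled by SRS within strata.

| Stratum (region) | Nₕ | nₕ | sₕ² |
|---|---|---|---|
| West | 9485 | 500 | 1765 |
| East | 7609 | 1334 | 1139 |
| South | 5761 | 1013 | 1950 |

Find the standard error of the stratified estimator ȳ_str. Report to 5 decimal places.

Var(ȳ_str) = Σₕ Wₕ²(1 − fₕ)sₕ²/nₕ with Wₕ = Nₕ/N, N = 22855.
West: Wₕ = 0.41500766; term = 0.41500766²·(1 − 0.05271481)·1765/500 = 0.57592731.
East: Wₕ = 0.33292496; term = 0.33292496²·(1 − 0.17531870)·1139/1334 = 0.078045301.
South: Wₕ = 0.25206738; term = 0.25206738²·(1 − 0.17583753)·1950/1013 = 0.1008025.
Sum = 0.75477511.
SE = √(0.75477511) = 0.86878.

0.86878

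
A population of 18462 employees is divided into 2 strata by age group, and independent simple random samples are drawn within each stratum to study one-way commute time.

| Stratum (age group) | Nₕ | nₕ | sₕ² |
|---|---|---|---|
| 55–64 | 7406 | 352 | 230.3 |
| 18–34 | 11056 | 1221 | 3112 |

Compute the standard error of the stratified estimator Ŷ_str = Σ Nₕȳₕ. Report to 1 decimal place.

Var(Ŷ_str) = Σₕ Nₕ²(1 − fₕ)sₕ²/nₕ.
55–64: 7406²·(1 − 352/7406)·230.3/352 = 3.4179872 × 10^7.
18–34: 11056²·(1 − 1221/11056)·3112/1221 = 2.7713815 × 10^8.
Sum = 3.1131802 × 10^8.
SE = √(3.1131802 × 10^8) = 17644.2.

17644.2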